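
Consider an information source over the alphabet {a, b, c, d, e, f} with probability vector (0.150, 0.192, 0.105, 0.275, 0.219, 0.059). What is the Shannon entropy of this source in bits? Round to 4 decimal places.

H = −Σ pᵢ log₂ pᵢ.
−0.150·log₂(0.150) = 0.4105
−0.192·log₂(0.192) = 0.4571
−0.105·log₂(0.105) = 0.3414
−0.275·log₂(0.275) = 0.5122
−0.219·log₂(0.219) = 0.4798
−0.059·log₂(0.059) = 0.2409
Sum ≈ 2.4420 → 2.4420 bits.

2.4420 bits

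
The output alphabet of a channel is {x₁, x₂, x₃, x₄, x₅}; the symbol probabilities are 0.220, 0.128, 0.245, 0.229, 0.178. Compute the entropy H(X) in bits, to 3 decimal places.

2.288 bits

H = −Σ pᵢ log₂ pᵢ.
−0.220·log₂(0.220) = 0.4806
−0.128·log₂(0.128) = 0.3796
−0.245·log₂(0.245) = 0.4971
−0.229·log₂(0.229) = 0.4870
−0.178·log₂(0.178) = 0.4432
Sum ≈ 2.2876 → 2.288 bits.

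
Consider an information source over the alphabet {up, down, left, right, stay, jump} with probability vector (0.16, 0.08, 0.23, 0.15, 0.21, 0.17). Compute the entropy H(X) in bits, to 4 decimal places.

H = −Σ pᵢ log₂ pᵢ.
−0.16·log₂(0.16) = 0.4230
−0.08·log₂(0.08) = 0.2915
−0.23·log₂(0.23) = 0.4877
−0.15·log₂(0.15) = 0.4105
−0.21·log₂(0.21) = 0.4728
−0.17·log₂(0.17) = 0.4346
Sum ≈ 2.5201 → 2.5201 bits.

2.5201 bits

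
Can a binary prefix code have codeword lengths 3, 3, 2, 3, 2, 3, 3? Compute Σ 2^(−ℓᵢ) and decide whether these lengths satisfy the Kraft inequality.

With common denominator 2^3 = 8: Σ 2^(−ℓᵢ) = 1/8 + 1/8 + 2/8 + 1/8 + 2/8 + 1/8 + 1/8 = 9/8 = 1.125.
Kraft's inequality requires Σ ≤ 1; here Σ = 1.125 > 1, so no such prefix code exists.

1.125; no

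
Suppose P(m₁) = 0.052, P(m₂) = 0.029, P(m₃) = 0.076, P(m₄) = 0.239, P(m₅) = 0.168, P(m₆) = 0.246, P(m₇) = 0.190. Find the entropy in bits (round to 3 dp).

H = −Σ pᵢ log₂ pᵢ.
−0.052·log₂(0.052) = 0.2218
−0.029·log₂(0.029) = 0.1481
−0.076·log₂(0.076) = 0.2826
−0.239·log₂(0.239) = 0.4935
−0.168·log₂(0.168) = 0.4323
−0.246·log₂(0.246) = 0.4977
−0.190·log₂(0.190) = 0.4552
Sum ≈ 2.5313 → 2.531 bits.

2.531 bits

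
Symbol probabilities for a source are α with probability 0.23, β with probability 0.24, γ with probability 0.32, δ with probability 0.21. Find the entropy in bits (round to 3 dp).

1.981 bits

H = −Σ pᵢ log₂ pᵢ.
−0.23·log₂(0.23) = 0.4877
−0.24·log₂(0.24) = 0.4941
−0.32·log₂(0.32) = 0.5260
−0.21·log₂(0.21) = 0.4728
Sum ≈ 1.9807 → 1.981 bits.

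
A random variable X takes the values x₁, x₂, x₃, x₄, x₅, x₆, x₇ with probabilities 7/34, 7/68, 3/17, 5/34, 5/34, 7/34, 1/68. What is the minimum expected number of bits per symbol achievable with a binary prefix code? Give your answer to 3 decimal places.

Repeatedly combine the two least-probable nodes; the expected code length is the sum of the merged weights.
merge 1/68 + 7/68 → 2/17
merge 2/17 + 5/34 → 9/34
merge 5/34 + 3/17 → 11/34
merge 7/34 + 7/34 → 7/17
merge 9/34 + 11/34 → 10/17
merge 7/17 + 10/17 → 1
L = 2/17 + 9/34 + 11/34 + 7/17 + 10/17 + 1 = 46/17 ≈ 2.706 bits/symbol.

2.706 bits/symbol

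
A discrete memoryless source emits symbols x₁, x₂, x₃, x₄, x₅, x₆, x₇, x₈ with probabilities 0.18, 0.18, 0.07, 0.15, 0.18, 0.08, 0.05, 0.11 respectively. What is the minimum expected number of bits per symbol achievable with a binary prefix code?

Repeatedly combine the two least-probable nodes; the expected code length is the sum of the merged weights.
merge 1/20 + 7/100 → 3/25
merge 2/25 + 11/100 → 19/100
merge 3/25 + 3/20 → 27/100
merge 9/50 + 9/50 → 9/25
merge 9/50 + 19/100 → 37/100
merge 27/100 + 9/25 → 63/100
merge 37/100 + 63/100 → 1
L = 3/25 + 19/100 + 27/100 + 9/25 + 37/100 + 63/100 + 1 = 147/50 = 2.94 bits/symbol.

2.94 bits/symbol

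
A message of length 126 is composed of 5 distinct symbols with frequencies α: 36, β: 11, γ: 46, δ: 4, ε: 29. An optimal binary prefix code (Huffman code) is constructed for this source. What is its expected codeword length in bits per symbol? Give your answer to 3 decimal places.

Probabilities are the counts divided by 126.
Repeatedly combine the two least-probable nodes; the expected code length is the sum of the merged weights.
merge 2/63 + 11/126 → 5/42
merge 5/42 + 29/126 → 22/63
merge 2/7 + 22/63 → 40/63
merge 23/63 + 40/63 → 1
L = 5/42 + 22/63 + 40/63 + 1 = 265/126 ≈ 2.103 bits/symbol.

2.103 bits/symbol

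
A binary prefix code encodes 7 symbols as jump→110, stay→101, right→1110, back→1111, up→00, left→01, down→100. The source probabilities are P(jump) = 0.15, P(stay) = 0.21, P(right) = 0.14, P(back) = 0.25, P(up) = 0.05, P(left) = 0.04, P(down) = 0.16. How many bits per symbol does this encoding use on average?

3.3 bits/symbol

L̄ = Σ pᵢ·ℓᵢ = 0.15·3 + 0.21·3 + 0.14·4 + 0.25·4 + 0.05·2 + 0.04·2 + 0.16·3 = 3.3 bits/symbol.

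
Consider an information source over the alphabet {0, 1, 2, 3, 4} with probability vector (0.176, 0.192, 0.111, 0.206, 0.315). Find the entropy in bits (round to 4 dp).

2.2448 bits

H = −Σ pᵢ log₂ pᵢ.
−0.176·log₂(0.176) = 0.4411
−0.192·log₂(0.192) = 0.4571
−0.111·log₂(0.111) = 0.3520
−0.206·log₂(0.206) = 0.4695
−0.315·log₂(0.315) = 0.5250
Sum ≈ 2.2448 → 2.2448 bits.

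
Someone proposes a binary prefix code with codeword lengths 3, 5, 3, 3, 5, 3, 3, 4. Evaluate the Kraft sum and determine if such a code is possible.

0.75; yes

With common denominator 2^5 = 32: Σ 2^(−ℓᵢ) = 4/32 + 1/32 + 4/32 + 4/32 + 1/32 + 4/32 + 4/32 + 2/32 = 24/32 = 0.75.
Kraft's inequality requires Σ ≤ 1; here Σ = 0.75 ≤ 1, so such a prefix code exists.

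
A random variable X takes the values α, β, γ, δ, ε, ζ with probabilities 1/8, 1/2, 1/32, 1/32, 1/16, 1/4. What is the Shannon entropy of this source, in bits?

1.9375 bits

Each probability is a power of 1/2, so log₂(1/p) is an integer.
H = Σ p·log₂(1/p) = 1/8·3 + 1/2·1 + 1/32·5 + 1/32·5 + 1/16·4 + 1/4·2 = 1.9375 bits.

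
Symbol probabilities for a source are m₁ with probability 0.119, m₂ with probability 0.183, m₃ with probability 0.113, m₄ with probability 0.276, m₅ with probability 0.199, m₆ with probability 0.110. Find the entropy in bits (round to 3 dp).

2.496 bits

H = −Σ pᵢ log₂ pᵢ.
−0.119·log₂(0.119) = 0.3654
−0.183·log₂(0.183) = 0.4484
−0.113·log₂(0.113) = 0.3555
−0.276·log₂(0.276) = 0.5126
−0.199·log₂(0.199) = 0.4635
−0.110·log₂(0.110) = 0.3503
Sum ≈ 2.4957 → 2.496 bits.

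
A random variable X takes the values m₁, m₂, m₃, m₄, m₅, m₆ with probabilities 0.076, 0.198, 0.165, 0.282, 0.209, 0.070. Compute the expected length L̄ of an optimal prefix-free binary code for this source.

Repeatedly combine the two least-probable nodes; the expected code length is the sum of the merged weights.
merge 7/100 + 19/250 → 73/500
merge 73/500 + 33/200 → 311/1000
merge 99/500 + 209/1000 → 407/1000
merge 141/500 + 311/1000 → 593/1000
merge 407/1000 + 593/1000 → 1
L = 73/500 + 311/1000 + 407/1000 + 593/1000 + 1 = 2457/1000 = 2.457 bits/symbol.

2.457 bits/symbol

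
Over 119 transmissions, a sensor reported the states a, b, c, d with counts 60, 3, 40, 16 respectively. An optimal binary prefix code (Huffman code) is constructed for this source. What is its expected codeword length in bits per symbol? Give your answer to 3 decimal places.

1.655 bits/symbol

Probabilities are the counts divided by 119.
Repeatedly combine the two least-probable nodes; the expected code length is the sum of the merged weights.
merge 3/119 + 16/119 → 19/119
merge 19/119 + 40/119 → 59/119
merge 59/119 + 60/119 → 1
L = 19/119 + 59/119 + 1 = 197/119 ≈ 1.655 bits/symbol.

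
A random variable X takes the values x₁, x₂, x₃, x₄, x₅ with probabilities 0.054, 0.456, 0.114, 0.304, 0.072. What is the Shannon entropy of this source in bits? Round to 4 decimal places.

H = −Σ pᵢ log₂ pᵢ.
−0.054·log₂(0.054) = 0.2274
−0.456·log₂(0.456) = 0.5166
−0.114·log₂(0.114) = 0.3571
−0.304·log₂(0.304) = 0.5222
−0.072·log₂(0.072) = 0.2733
Sum ≈ 1.8967 → 1.8967 bits.

1.8967 bits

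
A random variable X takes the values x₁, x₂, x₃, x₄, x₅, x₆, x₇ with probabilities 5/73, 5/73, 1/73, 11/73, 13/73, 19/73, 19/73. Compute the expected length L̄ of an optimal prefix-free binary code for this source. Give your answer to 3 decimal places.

Repeatedly combine the two least-probable nodes; the expected code length is the sum of the merged weights.
merge 1/73 + 5/73 → 6/73
merge 5/73 + 6/73 → 11/73
merge 11/73 + 11/73 → 22/73
merge 13/73 + 19/73 → 32/73
merge 19/73 + 22/73 → 41/73
merge 32/73 + 41/73 → 1
L = 6/73 + 11/73 + 22/73 + 32/73 + 41/73 + 1 = 185/73 ≈ 2.534 bits/symbol.

2.534 bits/symbol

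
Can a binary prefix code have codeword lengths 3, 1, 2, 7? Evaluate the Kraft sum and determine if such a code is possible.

0.8828125; yes

With common denominator 2^7 = 128: Σ 2^(−ℓᵢ) = 16/128 + 64/128 + 32/128 + 1/128 = 113/128 = 0.8828125.
Kraft's inequality requires Σ ≤ 1; here Σ = 0.8828125 ≤ 1, so such a prefix code exists.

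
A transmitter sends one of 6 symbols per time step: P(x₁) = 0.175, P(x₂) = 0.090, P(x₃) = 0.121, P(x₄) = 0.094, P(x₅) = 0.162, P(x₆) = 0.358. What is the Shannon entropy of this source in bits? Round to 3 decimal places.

2.398 bits

H = −Σ pᵢ log₂ pᵢ.
−0.175·log₂(0.175) = 0.4401
−0.090·log₂(0.090) = 0.3127
−0.121·log₂(0.121) = 0.3687
−0.094·log₂(0.094) = 0.3207
−0.162·log₂(0.162) = 0.4254
−0.358·log₂(0.358) = 0.5305
Sum ≈ 2.3980 → 2.398 bits.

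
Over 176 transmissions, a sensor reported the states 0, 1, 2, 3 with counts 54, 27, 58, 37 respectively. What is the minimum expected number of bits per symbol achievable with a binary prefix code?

Probabilities are the counts divided by 176.
Repeatedly combine the two least-probable nodes; the expected code length is the sum of the merged weights.
merge 27/176 + 37/176 → 4/11
merge 27/88 + 29/88 → 7/11
merge 4/11 + 7/11 → 1
L = 4/11 + 7/11 + 1 = 2 bits/symbol.

2 bits/symbol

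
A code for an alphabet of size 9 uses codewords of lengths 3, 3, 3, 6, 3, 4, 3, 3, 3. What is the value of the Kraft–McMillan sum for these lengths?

With common denominator 2^6 = 64: Σ 2^(−ℓᵢ) = 8/64 + 8/64 + 8/64 + 1/64 + 8/64 + 4/64 + 8/64 + 8/64 + 8/64 = 61/64 = 0.953125.

0.953125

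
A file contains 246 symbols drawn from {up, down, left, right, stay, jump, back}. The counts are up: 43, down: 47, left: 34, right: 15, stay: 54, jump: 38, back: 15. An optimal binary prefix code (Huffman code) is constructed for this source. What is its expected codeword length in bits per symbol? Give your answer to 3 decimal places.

Probabilities are the counts divided by 246.
Repeatedly combine the two least-probable nodes; the expected code length is the sum of the merged weights.
merge 5/82 + 5/82 → 5/41
merge 5/41 + 17/123 → 32/123
merge 19/123 + 43/246 → 27/82
merge 47/246 + 9/41 → 101/246
merge 32/123 + 27/82 → 145/246
merge 101/246 + 145/246 → 1
L = 5/41 + 32/123 + 27/82 + 101/246 + 145/246 + 1 = 667/246 ≈ 2.711 bits/symbol.

2.711 bits/symbol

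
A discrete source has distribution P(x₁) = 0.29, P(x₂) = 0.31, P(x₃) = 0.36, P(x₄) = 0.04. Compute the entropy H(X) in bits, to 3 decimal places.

H = −Σ pᵢ log₂ pᵢ.
−0.29·log₂(0.29) = 0.5179
−0.31·log₂(0.31) = 0.5238
−0.36·log₂(0.36) = 0.5306
−0.04·log₂(0.04) = 0.1858
Sum ≈ 1.7581 → 1.758 bits.

1.758 bits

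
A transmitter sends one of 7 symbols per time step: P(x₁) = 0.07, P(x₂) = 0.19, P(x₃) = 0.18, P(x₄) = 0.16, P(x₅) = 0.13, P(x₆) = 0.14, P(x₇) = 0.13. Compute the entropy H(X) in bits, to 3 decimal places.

H = −Σ pᵢ log₂ pᵢ.
−0.07·log₂(0.07) = 0.2686
−0.19·log₂(0.19) = 0.4552
−0.18·log₂(0.18) = 0.4453
−0.16·log₂(0.16) = 0.4230
−0.13·log₂(0.13) = 0.3826
−0.14·log₂(0.14) = 0.3971
−0.13·log₂(0.13) = 0.3826
Sum ≈ 2.7545 → 2.755 bits.

2.755 bits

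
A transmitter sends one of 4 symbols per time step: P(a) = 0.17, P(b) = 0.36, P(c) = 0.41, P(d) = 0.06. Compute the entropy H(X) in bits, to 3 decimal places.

1.736 bits

H = −Σ pᵢ log₂ pᵢ.
−0.17·log₂(0.17) = 0.4346
−0.36·log₂(0.36) = 0.5306
−0.41·log₂(0.41) = 0.5274
−0.06·log₂(0.06) = 0.2435
Sum ≈ 1.7361 → 1.736 bits.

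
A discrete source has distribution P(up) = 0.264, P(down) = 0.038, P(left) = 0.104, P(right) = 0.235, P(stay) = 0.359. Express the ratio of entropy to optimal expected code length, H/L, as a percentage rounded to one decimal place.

Entropy H = −Σ p log₂ p ≈ 2.0477 bits.
Huffman merges: 19/500+13/125→71/500; 71/500+47/200→377/1000; 33/125+359/1000→623/1000; 377/1000+623/1000→1. L = 1071/500 ≈ 2.1420.
Efficiency = H/L = 2.0477/2.1420 = 95.6%.

95.6%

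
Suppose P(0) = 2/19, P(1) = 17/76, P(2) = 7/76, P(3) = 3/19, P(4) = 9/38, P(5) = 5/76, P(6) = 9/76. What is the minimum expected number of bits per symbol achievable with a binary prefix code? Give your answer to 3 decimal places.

Repeatedly combine the two least-probable nodes; the expected code length is the sum of the merged weights.
merge 5/76 + 7/76 → 3/19
merge 2/19 + 9/76 → 17/76
merge 3/19 + 3/19 → 6/19
merge 17/76 + 17/76 → 17/38
merge 9/38 + 6/19 → 21/38
merge 17/38 + 21/38 → 1
L = 3/19 + 17/76 + 6/19 + 17/38 + 21/38 + 1 = 205/76 ≈ 2.697 bits/symbol.

2.697 bits/symbol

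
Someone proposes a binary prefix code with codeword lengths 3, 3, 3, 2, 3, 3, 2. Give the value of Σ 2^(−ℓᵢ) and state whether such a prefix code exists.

1.125; no

With common denominator 2^3 = 8: Σ 2^(−ℓᵢ) = 1/8 + 1/8 + 1/8 + 2/8 + 1/8 + 1/8 + 2/8 = 9/8 = 1.125.
Kraft's inequality requires Σ ≤ 1; here Σ = 1.125 > 1, so no such prefix code exists.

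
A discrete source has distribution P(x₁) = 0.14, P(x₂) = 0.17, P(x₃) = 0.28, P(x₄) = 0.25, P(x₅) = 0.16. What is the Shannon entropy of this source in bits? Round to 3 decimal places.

H = −Σ pᵢ log₂ pᵢ.
−0.14·log₂(0.14) = 0.3971
−0.17·log₂(0.17) = 0.4346
−0.28·log₂(0.28) = 0.5142
−0.25·log₂(0.25) = 0.5000
−0.16·log₂(0.16) = 0.4230
Sum ≈ 2.2689 → 2.269 bits.

2.269 bits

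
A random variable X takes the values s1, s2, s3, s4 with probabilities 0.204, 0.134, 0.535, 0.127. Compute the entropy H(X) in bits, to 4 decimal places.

H = −Σ pᵢ log₂ pᵢ.
−0.204·log₂(0.204) = 0.4678
−0.134·log₂(0.134) = 0.3886
−0.535·log₂(0.535) = 0.4828
−0.127·log₂(0.127) = 0.3781
Sum ≈ 1.7173 → 1.7173 bits.

1.7173 bits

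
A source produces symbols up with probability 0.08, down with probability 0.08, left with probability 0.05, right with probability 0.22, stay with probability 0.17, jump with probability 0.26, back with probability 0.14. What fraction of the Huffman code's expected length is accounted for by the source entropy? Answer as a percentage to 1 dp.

98.7%

Entropy H = −Σ p log₂ p ≈ 2.6167 bits.
Huffman merges: 1/20+2/25→13/100; 2/25+13/100→21/100; 7/50+17/100→31/100; 21/100+11/50→43/100; 13/50+31/100→57/100; 43/100+57/100→1. L = 53/20 ≈ 2.6500.
Efficiency = H/L = 2.6167/2.6500 = 98.7%.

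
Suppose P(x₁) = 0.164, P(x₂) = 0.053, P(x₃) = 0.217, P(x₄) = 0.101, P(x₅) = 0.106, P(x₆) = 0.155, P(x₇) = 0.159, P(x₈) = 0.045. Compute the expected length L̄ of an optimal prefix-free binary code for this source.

2.881 bits/symbol

Repeatedly combine the two least-probable nodes; the expected code length is the sum of the merged weights.
merge 9/200 + 53/1000 → 49/500
merge 49/500 + 101/1000 → 199/1000
merge 53/500 + 31/200 → 261/1000
merge 159/1000 + 41/250 → 323/1000
merge 199/1000 + 217/1000 → 52/125
merge 261/1000 + 323/1000 → 73/125
merge 52/125 + 73/125 → 1
L = 49/500 + 199/1000 + 261/1000 + 323/1000 + 52/125 + 73/125 + 1 = 2881/1000 = 2.881 bits/symbol.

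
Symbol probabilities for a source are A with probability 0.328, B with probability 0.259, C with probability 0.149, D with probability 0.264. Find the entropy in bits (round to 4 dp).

H = −Σ pᵢ log₂ pᵢ.
−0.328·log₂(0.328) = 0.5275
−0.259·log₂(0.259) = 0.5048
−0.149·log₂(0.149) = 0.4092
−0.264·log₂(0.264) = 0.5072
Sum ≈ 1.9488 → 1.9488 bits.

1.9488 bits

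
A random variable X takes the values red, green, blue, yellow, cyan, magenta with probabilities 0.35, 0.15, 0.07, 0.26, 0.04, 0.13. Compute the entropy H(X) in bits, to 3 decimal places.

H = −Σ pᵢ log₂ pᵢ.
−0.35·log₂(0.35) = 0.5301
−0.15·log₂(0.15) = 0.4105
−0.07·log₂(0.07) = 0.2686
−0.26·log₂(0.26) = 0.5053
−0.04·log₂(0.04) = 0.1858
−0.13·log₂(0.13) = 0.3826
Sum ≈ 2.2829 → 2.283 bits.

2.283 bits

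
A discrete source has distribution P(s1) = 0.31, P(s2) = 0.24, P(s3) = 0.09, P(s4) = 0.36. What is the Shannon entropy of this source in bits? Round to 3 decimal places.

H = −Σ pᵢ log₂ pᵢ.
−0.31·log₂(0.31) = 0.5238
−0.24·log₂(0.24) = 0.4941
−0.09·log₂(0.09) = 0.3127
−0.36·log₂(0.36) = 0.5306
Sum ≈ 1.8612 → 1.861 bits.

1.861 bits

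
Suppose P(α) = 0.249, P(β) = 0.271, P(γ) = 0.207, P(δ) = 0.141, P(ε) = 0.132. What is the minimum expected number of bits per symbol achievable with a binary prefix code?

Repeatedly combine the two least-probable nodes; the expected code length is the sum of the merged weights.
merge 33/250 + 141/1000 → 273/1000
merge 207/1000 + 249/1000 → 57/125
merge 271/1000 + 273/1000 → 68/125
merge 57/125 + 68/125 → 1
L = 273/1000 + 57/125 + 68/125 + 1 = 2273/1000 = 2.273 bits/symbol.

2.273 bits/symbol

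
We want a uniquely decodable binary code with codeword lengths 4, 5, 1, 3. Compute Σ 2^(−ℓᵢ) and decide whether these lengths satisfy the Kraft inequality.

With common denominator 2^5 = 32: Σ 2^(−ℓᵢ) = 2/32 + 1/32 + 16/32 + 4/32 = 23/32 = 0.71875.
Kraft's inequality requires Σ ≤ 1; here Σ = 0.71875 ≤ 1, so such a prefix code exists.

0.71875; yes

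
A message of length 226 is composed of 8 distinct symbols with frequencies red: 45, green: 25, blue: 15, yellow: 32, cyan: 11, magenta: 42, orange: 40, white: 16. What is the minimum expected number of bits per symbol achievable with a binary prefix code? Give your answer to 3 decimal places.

2.912 bits/symbol

Probabilities are the counts divided by 226.
Repeatedly combine the two least-probable nodes; the expected code length is the sum of the merged weights.
merge 11/226 + 15/226 → 13/113
merge 8/113 + 25/226 → 41/226
merge 13/113 + 16/113 → 29/113
merge 20/113 + 41/226 → 81/226
merge 21/113 + 45/226 → 87/226
merge 29/113 + 81/226 → 139/226
merge 87/226 + 139/226 → 1
L = 13/113 + 41/226 + 29/113 + 81/226 + 87/226 + 139/226 + 1 = 329/113 ≈ 2.912 bits/symbol.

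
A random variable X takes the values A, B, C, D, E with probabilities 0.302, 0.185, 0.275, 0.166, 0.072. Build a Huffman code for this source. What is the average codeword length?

Repeatedly combine the two least-probable nodes; the expected code length is the sum of the merged weights.
merge 9/125 + 83/500 → 119/500
merge 37/200 + 119/500 → 423/1000
merge 11/40 + 151/500 → 577/1000
merge 423/1000 + 577/1000 → 1
L = 119/500 + 423/1000 + 577/1000 + 1 = 1119/500 = 2.238 bits/symbol.

2.238 bits/symbol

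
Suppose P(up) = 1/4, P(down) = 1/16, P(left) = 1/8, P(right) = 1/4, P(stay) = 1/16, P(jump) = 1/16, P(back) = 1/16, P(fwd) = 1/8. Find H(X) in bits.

2.75 bits

Each probability is a power of 1/2, so log₂(1/p) is an integer.
H = Σ p·log₂(1/p) = 1/4·2 + 1/16·4 + 1/8·3 + 1/4·2 + 1/16·4 + 1/16·4 + 1/16·4 + 1/8·3 = 2.75 bits.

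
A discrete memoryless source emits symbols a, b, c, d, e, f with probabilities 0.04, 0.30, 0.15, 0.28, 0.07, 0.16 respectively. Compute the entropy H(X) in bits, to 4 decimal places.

2.3232 bits

H = −Σ pᵢ log₂ pᵢ.
−0.04·log₂(0.04) = 0.1858
−0.30·log₂(0.30) = 0.5211
−0.15·log₂(0.15) = 0.4105
−0.28·log₂(0.28) = 0.5142
−0.07·log₂(0.07) = 0.2686
−0.16·log₂(0.16) = 0.4230
Sum ≈ 2.3232 → 2.3232 bits.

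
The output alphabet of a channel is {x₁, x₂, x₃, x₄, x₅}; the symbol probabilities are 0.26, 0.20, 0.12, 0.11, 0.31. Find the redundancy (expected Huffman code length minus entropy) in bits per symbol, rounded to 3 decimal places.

Entropy H = −Σ p log₂ p ≈ 2.2108 bits.
Huffman merges: 11/100+3/25→23/100; 1/5+23/100→43/100; 13/50+31/100→57/100; 43/100+57/100→1. L = 223/100 ≈ 2.2300.
L − H = 2.2300 − 2.2108 = 0.019 bits.

0.019 bits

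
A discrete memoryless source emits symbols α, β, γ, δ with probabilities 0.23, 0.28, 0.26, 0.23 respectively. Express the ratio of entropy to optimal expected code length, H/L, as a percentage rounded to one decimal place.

99.7%

Entropy H = −Σ p log₂ p ≈ 1.9948 bits.
Huffman merges: 23/100+23/100→23/50; 13/50+7/25→27/50; 23/50+27/50→1. L = 2 ≈ 2.0000.
Efficiency = H/L = 1.9948/2.0000 = 99.7%.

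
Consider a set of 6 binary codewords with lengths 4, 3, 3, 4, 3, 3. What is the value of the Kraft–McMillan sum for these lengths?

With common denominator 2^4 = 16: Σ 2^(−ℓᵢ) = 1/16 + 2/16 + 2/16 + 1/16 + 2/16 + 2/16 = 10/16 = 0.625.

0.625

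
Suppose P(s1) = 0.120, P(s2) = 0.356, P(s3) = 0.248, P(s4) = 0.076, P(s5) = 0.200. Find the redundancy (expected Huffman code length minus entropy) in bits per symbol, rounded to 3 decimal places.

Entropy H = −Σ p log₂ p ≈ 2.1433 bits.
Huffman merges: 19/250+3/25→49/250; 49/250+1/5→99/250; 31/125+89/250→151/250; 99/250+151/250→1. L = 549/250 ≈ 2.1960.
L − H = 2.1960 − 2.1433 = 0.053 bits.

0.053 bits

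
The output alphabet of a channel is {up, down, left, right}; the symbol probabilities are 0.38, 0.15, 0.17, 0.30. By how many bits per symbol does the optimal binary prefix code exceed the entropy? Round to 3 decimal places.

0.043 bits

Entropy H = −Σ p log₂ p ≈ 1.8967 bits.
Huffman merges: 3/20+17/100→8/25; 3/10+8/25→31/50; 19/50+31/50→1. L = 97/50 ≈ 1.9400.
L − H = 1.9400 − 1.8967 = 0.043 bits.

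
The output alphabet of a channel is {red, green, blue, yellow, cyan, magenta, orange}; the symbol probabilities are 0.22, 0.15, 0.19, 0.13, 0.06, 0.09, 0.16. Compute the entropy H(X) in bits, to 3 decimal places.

H = −Σ pᵢ log₂ pᵢ.
−0.22·log₂(0.22) = 0.4806
−0.15·log₂(0.15) = 0.4105
−0.19·log₂(0.19) = 0.4552
−0.13·log₂(0.13) = 0.3826
−0.06·log₂(0.06) = 0.2435
−0.09·log₂(0.09) = 0.3127
−0.16·log₂(0.16) = 0.4230
Sum ≈ 2.7082 → 2.708 bits.

2.708 bits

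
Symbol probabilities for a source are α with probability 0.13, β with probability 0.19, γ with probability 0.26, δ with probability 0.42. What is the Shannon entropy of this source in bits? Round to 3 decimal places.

1.869 bits

H = −Σ pᵢ log₂ pᵢ.
−0.13·log₂(0.13) = 0.3826
−0.19·log₂(0.19) = 0.4552
−0.26·log₂(0.26) = 0.5053
−0.42·log₂(0.42) = 0.5256
Sum ≈ 1.8688 → 1.869 bits.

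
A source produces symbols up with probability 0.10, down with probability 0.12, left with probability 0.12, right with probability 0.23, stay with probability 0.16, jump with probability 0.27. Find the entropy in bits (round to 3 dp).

2.487 bits

H = −Σ pᵢ log₂ pᵢ.
−0.10·log₂(0.10) = 0.3322
−0.12·log₂(0.12) = 0.3671
−0.12·log₂(0.12) = 0.3671
−0.23·log₂(0.23) = 0.4877
−0.16·log₂(0.16) = 0.4230
−0.27·log₂(0.27) = 0.5100
Sum ≈ 2.4870 → 2.487 bits.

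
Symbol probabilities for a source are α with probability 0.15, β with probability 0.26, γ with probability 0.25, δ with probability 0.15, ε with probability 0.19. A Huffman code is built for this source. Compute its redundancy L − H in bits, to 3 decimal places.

Entropy H = −Σ p log₂ p ≈ 2.2816 bits.
Huffman merges: 3/20+3/20→3/10; 19/100+1/4→11/25; 13/50+3/10→14/25; 11/25+14/25→1. L = 23/10 ≈ 2.3000.
L − H = 2.3000 − 2.2816 = 0.018 bits.

0.018 bits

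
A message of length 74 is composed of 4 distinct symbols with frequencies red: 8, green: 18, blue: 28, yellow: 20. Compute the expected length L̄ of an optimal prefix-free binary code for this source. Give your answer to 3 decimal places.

Probabilities are the counts divided by 74.
Repeatedly combine the two least-probable nodes; the expected code length is the sum of the merged weights.
merge 4/37 + 9/37 → 13/37
merge 10/37 + 13/37 → 23/37
merge 14/37 + 23/37 → 1
L = 13/37 + 23/37 + 1 = 73/37 ≈ 1.973 bits/symbol.

1.973 bits/symbol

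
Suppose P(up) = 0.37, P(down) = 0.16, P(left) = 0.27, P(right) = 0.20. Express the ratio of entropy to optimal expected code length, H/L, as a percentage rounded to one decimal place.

Entropy H = −Σ p log₂ p ≈ 1.9282 bits.
Huffman merges: 4/25+1/5→9/25; 27/100+9/25→63/100; 37/100+63/100→1. L = 199/100 ≈ 1.9900.
Efficiency = H/L = 1.9282/1.9900 = 96.9%.

96.9%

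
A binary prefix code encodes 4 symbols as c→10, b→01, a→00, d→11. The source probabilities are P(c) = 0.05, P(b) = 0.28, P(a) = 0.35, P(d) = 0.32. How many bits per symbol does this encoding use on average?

L̄ = Σ pᵢ·ℓᵢ = 0.05·2 + 0.28·2 + 0.35·2 + 0.32·2 = 2 bits/symbol.

2 bits/symbol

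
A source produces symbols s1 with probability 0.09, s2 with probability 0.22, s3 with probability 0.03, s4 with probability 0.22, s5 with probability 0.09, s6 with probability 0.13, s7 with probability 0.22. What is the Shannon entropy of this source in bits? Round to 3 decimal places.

H = −Σ pᵢ log₂ pᵢ.
−0.09·log₂(0.09) = 0.3127
−0.22·log₂(0.22) = 0.4806
−0.03·log₂(0.03) = 0.1518
−0.22·log₂(0.22) = 0.4806
−0.09·log₂(0.09) = 0.3127
−0.13·log₂(0.13) = 0.3826
−0.22·log₂(0.22) = 0.4806
Sum ≈ 2.6014 → 2.601 bits.

2.601 bits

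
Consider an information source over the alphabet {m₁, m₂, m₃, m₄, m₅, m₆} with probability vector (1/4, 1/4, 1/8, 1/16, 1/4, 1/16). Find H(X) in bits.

2.375 bits

Each probability is a power of 1/2, so log₂(1/p) is an integer.
H = Σ p·log₂(1/p) = 1/4·2 + 1/4·2 + 1/8·3 + 1/16·4 + 1/4·2 + 1/16·4 = 2.375 bits.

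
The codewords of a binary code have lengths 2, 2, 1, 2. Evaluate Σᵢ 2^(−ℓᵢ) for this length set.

1.25

With common denominator 2^2 = 4: Σ 2^(−ℓᵢ) = 1/4 + 1/4 + 2/4 + 1/4 = 5/4 = 1.25.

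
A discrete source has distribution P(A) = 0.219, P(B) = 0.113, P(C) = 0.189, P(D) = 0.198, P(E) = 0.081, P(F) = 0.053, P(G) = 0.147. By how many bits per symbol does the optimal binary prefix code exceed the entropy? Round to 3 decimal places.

0.040 bits

Entropy H = −Σ p log₂ p ≈ 2.6771 bits.
Huffman merges: 53/1000+81/1000→67/500; 113/1000+67/500→247/1000; 147/1000+189/1000→42/125; 99/500+219/1000→417/1000; 247/1000+42/125→583/1000; 417/1000+583/1000→1. L = 2717/1000 ≈ 2.7170.
L − H = 2.7170 − 2.6771 = 0.040 bits.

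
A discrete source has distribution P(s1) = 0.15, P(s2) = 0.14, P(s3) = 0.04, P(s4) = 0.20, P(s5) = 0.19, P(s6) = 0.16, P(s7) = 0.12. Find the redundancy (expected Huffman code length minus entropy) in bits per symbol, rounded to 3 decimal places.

0.067 bits

Entropy H = −Σ p log₂ p ≈ 2.7031 bits.
Huffman merges: 1/25+3/25→4/25; 7/50+3/20→29/100; 4/25+4/25→8/25; 19/100+1/5→39/100; 29/100+8/25→61/100; 39/100+61/100→1. L = 277/100 ≈ 2.7700.
L − H = 2.7700 − 2.7031 = 0.067 bits.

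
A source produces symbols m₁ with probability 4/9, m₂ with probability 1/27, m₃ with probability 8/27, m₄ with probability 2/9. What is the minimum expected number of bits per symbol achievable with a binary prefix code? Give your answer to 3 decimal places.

1.815 bits/symbol

Repeatedly combine the two least-probable nodes; the expected code length is the sum of the merged weights.
merge 1/27 + 2/9 → 7/27
merge 7/27 + 8/27 → 5/9
merge 4/9 + 5/9 → 1
L = 7/27 + 5/9 + 1 = 49/27 ≈ 1.815 bits/symbol.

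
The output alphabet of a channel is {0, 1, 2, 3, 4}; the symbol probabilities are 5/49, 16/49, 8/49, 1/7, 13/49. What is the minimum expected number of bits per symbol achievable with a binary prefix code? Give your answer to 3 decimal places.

2.245 bits/symbol

Repeatedly combine the two least-probable nodes; the expected code length is the sum of the merged weights.
merge 5/49 + 1/7 → 12/49
merge 8/49 + 12/49 → 20/49
merge 13/49 + 16/49 → 29/49
merge 20/49 + 29/49 → 1
L = 12/49 + 20/49 + 29/49 + 1 = 110/49 ≈ 2.245 bits/symbol.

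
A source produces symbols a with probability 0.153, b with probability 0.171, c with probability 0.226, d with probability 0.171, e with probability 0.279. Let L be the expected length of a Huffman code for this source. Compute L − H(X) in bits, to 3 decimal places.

Entropy H = −Σ p log₂ p ≈ 2.2845 bits.
Huffman merges: 153/1000+171/1000→81/250; 171/1000+113/500→397/1000; 279/1000+81/250→603/1000; 397/1000+603/1000→1. L = 581/250 ≈ 2.3240.
L − H = 2.3240 − 2.2845 = 0.039 bits.

0.039 bits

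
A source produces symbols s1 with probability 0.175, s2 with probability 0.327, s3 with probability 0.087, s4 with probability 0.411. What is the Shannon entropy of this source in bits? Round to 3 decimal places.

1.801 bits

H = −Σ pᵢ log₂ pᵢ.
−0.175·log₂(0.175) = 0.4401
−0.327·log₂(0.327) = 0.5273
−0.087·log₂(0.087) = 0.3065
−0.411·log₂(0.411) = 0.5272
Sum ≈ 1.8011 → 1.801 bits.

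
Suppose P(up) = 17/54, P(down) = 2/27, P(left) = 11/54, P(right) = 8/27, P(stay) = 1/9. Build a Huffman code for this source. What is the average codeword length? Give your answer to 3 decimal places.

2.185 bits/symbol

Repeatedly combine the two least-probable nodes; the expected code length is the sum of the merged weights.
merge 2/27 + 1/9 → 5/27
merge 5/27 + 11/54 → 7/18
merge 8/27 + 17/54 → 11/18
merge 7/18 + 11/18 → 1
L = 5/27 + 7/18 + 11/18 + 1 = 59/27 ≈ 2.185 bits/symbol.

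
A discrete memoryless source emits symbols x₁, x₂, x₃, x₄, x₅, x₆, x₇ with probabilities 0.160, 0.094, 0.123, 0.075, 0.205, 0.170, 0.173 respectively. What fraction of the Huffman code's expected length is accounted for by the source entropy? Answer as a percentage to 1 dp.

98.1%

Entropy H = −Σ p log₂ p ≈ 2.7370 bits.
Huffman merges: 3/40+47/500→169/1000; 123/1000+4/25→283/1000; 169/1000+17/100→339/1000; 173/1000+41/200→189/500; 283/1000+339/1000→311/500; 189/500+311/500→1. L = 2791/1000 ≈ 2.7910.
Efficiency = H/L = 2.7370/2.7910 = 98.1%.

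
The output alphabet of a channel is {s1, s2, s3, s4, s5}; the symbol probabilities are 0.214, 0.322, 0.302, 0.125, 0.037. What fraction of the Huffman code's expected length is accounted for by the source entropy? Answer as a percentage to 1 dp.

96.0%

Entropy H = −Σ p log₂ p ≈ 2.0751 bits.
Huffman merges: 37/1000+1/8→81/500; 81/500+107/500→47/125; 151/500+161/500→78/125; 47/125+78/125→1. L = 1081/500 ≈ 2.1620.
Efficiency = H/L = 2.0751/2.1620 = 96.0%.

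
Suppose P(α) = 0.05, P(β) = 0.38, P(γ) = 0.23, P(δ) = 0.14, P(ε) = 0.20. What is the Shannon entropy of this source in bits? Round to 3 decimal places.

H = −Σ pᵢ log₂ pᵢ.
−0.05·log₂(0.05) = 0.2161
−0.38·log₂(0.38) = 0.5305
−0.23·log₂(0.23) = 0.4877
−0.14·log₂(0.14) = 0.3971
−0.20·log₂(0.20) = 0.4644
Sum ≈ 2.0957 → 2.096 bits.

2.096 bits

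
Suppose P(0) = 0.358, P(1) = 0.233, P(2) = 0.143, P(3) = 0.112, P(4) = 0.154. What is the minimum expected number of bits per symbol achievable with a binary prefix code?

2.255 bits/symbol

Repeatedly combine the two least-probable nodes; the expected code length is the sum of the merged weights.
merge 14/125 + 143/1000 → 51/200
merge 77/500 + 233/1000 → 387/1000
merge 51/200 + 179/500 → 613/1000
merge 387/1000 + 613/1000 → 1
L = 51/200 + 387/1000 + 613/1000 + 1 = 451/200 = 2.255 bits/symbol.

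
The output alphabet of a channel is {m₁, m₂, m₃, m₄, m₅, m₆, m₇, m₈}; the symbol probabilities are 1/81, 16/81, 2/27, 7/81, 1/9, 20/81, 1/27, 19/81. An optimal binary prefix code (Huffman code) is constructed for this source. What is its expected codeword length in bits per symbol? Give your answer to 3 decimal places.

Repeatedly combine the two least-probable nodes; the expected code length is the sum of the merged weights.
merge 1/81 + 1/27 → 4/81
merge 4/81 + 2/27 → 10/81
merge 7/81 + 1/9 → 16/81
merge 10/81 + 16/81 → 26/81
merge 16/81 + 19/81 → 35/81
merge 20/81 + 26/81 → 46/81
merge 35/81 + 46/81 → 1
L = 4/81 + 10/81 + 16/81 + 26/81 + 35/81 + 46/81 + 1 = 218/81 ≈ 2.691 bits/symbol.

2.691 bits/symbol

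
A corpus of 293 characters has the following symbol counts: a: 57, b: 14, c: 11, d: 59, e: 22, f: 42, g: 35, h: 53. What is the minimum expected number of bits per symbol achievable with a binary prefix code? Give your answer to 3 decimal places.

2.850 bits/symbol

Probabilities are the counts divided by 293.
Repeatedly combine the two least-probable nodes; the expected code length is the sum of the merged weights.
merge 11/293 + 14/293 → 25/293
merge 22/293 + 25/293 → 47/293
merge 35/293 + 42/293 → 77/293
merge 47/293 + 53/293 → 100/293
merge 57/293 + 59/293 → 116/293
merge 77/293 + 100/293 → 177/293
merge 116/293 + 177/293 → 1
L = 25/293 + 47/293 + 77/293 + 100/293 + 116/293 + 177/293 + 1 = 835/293 ≈ 2.850 bits/symbol.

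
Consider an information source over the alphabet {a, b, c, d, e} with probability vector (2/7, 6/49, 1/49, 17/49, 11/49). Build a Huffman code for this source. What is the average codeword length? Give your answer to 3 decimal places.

2.143 bits/symbol

Repeatedly combine the two least-probable nodes; the expected code length is the sum of the merged weights.
merge 1/49 + 6/49 → 1/7
merge 1/7 + 11/49 → 18/49
merge 2/7 + 17/49 → 31/49
merge 18/49 + 31/49 → 1
L = 1/7 + 18/49 + 31/49 + 1 = 15/7 ≈ 2.143 bits/symbol.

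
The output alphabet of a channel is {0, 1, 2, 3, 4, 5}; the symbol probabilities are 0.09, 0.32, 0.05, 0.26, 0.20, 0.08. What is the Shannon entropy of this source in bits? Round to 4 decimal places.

2.3160 bits

H = −Σ pᵢ log₂ pᵢ.
−0.09·log₂(0.09) = 0.3127
−0.32·log₂(0.32) = 0.5260
−0.05·log₂(0.05) = 0.2161
−0.26·log₂(0.26) = 0.5053
−0.20·log₂(0.20) = 0.4644
−0.08·log₂(0.08) = 0.2915
Sum ≈ 2.3160 → 2.3160 bits.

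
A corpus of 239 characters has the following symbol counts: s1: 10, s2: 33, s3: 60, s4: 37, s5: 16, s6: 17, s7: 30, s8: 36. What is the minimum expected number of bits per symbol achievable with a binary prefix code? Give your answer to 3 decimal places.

2.858 bits/symbol

Probabilities are the counts divided by 239.
Repeatedly combine the two least-probable nodes; the expected code length is the sum of the merged weights.
merge 10/239 + 16/239 → 26/239
merge 17/239 + 26/239 → 43/239
merge 30/239 + 33/239 → 63/239
merge 36/239 + 37/239 → 73/239
merge 43/239 + 60/239 → 103/239
merge 63/239 + 73/239 → 136/239
merge 103/239 + 136/239 → 1
L = 26/239 + 43/239 + 63/239 + 73/239 + 103/239 + 136/239 + 1 = 683/239 ≈ 2.858 bits/symbol.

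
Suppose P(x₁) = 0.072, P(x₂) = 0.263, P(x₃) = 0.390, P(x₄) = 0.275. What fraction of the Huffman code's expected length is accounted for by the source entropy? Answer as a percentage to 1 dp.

93.7%

Entropy H = −Σ p log₂ p ≈ 1.8221 bits.
Huffman merges: 9/125+263/1000→67/200; 11/40+67/200→61/100; 39/100+61/100→1. L = 389/200 ≈ 1.9450.
Efficiency = H/L = 1.8221/1.9450 = 93.7%.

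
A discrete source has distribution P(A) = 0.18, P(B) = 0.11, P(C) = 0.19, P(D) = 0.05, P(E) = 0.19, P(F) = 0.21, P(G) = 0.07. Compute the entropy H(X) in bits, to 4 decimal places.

H = −Σ pᵢ log₂ pᵢ.
−0.18·log₂(0.18) = 0.4453
−0.11·log₂(0.11) = 0.3503
−0.19·log₂(0.19) = 0.4552
−0.05·log₂(0.05) = 0.2161
−0.19·log₂(0.19) = 0.4552
−0.21·log₂(0.21) = 0.4728
−0.07·log₂(0.07) = 0.2686
Sum ≈ 2.6635 → 2.6635 bits.

2.6635 bits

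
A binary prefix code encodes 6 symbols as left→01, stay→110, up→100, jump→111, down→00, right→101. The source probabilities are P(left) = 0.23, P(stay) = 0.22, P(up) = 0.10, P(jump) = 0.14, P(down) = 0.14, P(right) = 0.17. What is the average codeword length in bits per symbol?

2.63 bits/symbol

L̄ = Σ pᵢ·ℓᵢ = 0.23·2 + 0.22·3 + 0.10·3 + 0.14·3 + 0.14·2 + 0.17·3 = 2.63 bits/symbol.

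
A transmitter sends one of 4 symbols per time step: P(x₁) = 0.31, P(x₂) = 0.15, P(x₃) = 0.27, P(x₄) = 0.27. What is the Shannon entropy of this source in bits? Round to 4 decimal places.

H = −Σ pᵢ log₂ pᵢ.
−0.31·log₂(0.31) = 0.5238
−0.15·log₂(0.15) = 0.4105
−0.27·log₂(0.27) = 0.5100
−0.27·log₂(0.27) = 0.5100
Sum ≈ 1.9544 → 1.9544 bits.

1.9544 bits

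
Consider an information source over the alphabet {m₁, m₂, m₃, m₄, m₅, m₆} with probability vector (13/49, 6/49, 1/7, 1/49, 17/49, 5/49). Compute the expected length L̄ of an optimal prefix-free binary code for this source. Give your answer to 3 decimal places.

2.367 bits/symbol

Repeatedly combine the two least-probable nodes; the expected code length is the sum of the merged weights.
merge 1/49 + 5/49 → 6/49
merge 6/49 + 6/49 → 12/49
merge 1/7 + 12/49 → 19/49
merge 13/49 + 17/49 → 30/49
merge 19/49 + 30/49 → 1
L = 6/49 + 12/49 + 19/49 + 30/49 + 1 = 116/49 ≈ 2.367 bits/symbol.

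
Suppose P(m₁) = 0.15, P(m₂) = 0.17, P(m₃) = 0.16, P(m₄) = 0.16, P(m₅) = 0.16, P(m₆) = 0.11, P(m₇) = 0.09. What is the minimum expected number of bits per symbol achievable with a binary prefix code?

2.83 bits/symbol

Repeatedly combine the two least-probable nodes; the expected code length is the sum of the merged weights.
merge 9/100 + 11/100 → 1/5
merge 3/20 + 4/25 → 31/100
merge 4/25 + 4/25 → 8/25
merge 17/100 + 1/5 → 37/100
merge 31/100 + 8/25 → 63/100
merge 37/100 + 63/100 → 1
L = 1/5 + 31/100 + 8/25 + 37/100 + 63/100 + 1 = 283/100 = 2.83 bits/symbol.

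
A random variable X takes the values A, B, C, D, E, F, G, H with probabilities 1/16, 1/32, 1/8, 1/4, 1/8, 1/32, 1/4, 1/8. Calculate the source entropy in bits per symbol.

2.6875 bits

Each probability is a power of 1/2, so log₂(1/p) is an integer.
H = Σ p·log₂(1/p) = 1/16·4 + 1/32·5 + 1/8·3 + 1/4·2 + 1/8·3 + 1/32·5 + 1/4·2 + 1/8·3 = 2.6875 bits.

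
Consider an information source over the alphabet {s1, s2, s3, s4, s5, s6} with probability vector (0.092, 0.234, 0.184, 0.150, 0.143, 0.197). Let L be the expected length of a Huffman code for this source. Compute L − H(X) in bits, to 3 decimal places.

0.039 bits

Entropy H = −Σ p log₂ p ≈ 2.5299 bits.
Huffman merges: 23/250+143/1000→47/200; 3/20+23/125→167/500; 197/1000+117/500→431/1000; 47/200+167/500→569/1000; 431/1000+569/1000→1. L = 2569/1000 ≈ 2.5690.
L − H = 2.5690 − 2.5299 = 0.039 bits.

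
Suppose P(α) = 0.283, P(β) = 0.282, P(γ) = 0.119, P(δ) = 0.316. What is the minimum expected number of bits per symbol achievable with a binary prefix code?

2 bits/symbol

Repeatedly combine the two least-probable nodes; the expected code length is the sum of the merged weights.
merge 119/1000 + 141/500 → 401/1000
merge 283/1000 + 79/250 → 599/1000
merge 401/1000 + 599/1000 → 1
L = 401/1000 + 599/1000 + 1 = 2 bits/symbol.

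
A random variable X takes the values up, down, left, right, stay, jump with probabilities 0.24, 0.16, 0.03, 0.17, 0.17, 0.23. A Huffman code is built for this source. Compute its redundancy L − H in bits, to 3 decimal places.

0.104 bits

Entropy H = −Σ p log₂ p ≈ 2.4258 bits.
Huffman merges: 3/100+4/25→19/100; 17/100+17/100→17/50; 19/100+23/100→21/50; 6/25+17/50→29/50; 21/50+29/50→1. L = 253/100 ≈ 2.5300.
L − H = 2.5300 − 2.4258 = 0.104 bits.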